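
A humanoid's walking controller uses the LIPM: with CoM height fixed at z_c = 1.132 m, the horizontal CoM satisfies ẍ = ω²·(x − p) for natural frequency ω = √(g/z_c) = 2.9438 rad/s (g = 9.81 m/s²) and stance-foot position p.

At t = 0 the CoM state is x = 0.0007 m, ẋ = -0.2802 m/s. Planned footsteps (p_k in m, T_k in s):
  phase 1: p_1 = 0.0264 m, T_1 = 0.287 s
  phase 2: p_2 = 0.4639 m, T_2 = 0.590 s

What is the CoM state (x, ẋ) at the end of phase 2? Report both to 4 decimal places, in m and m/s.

x = -1.6134, ẋ = -5.9038

phase 1: p=0.0264, T=0.287, ωT=0.844871, cosh=1.378645, sinh=0.949032; start (x,ẋ)=(0.000700, -0.280200) → end (x,ẋ)=(-0.099363, -0.458096)
phase 2: p=0.4639, T=0.590, ωT=1.736842, cosh=2.927728, sinh=2.751652; start (x,ẋ)=(-0.099363, -0.458096) → end (x,ẋ)=(-1.613376, -5.903786)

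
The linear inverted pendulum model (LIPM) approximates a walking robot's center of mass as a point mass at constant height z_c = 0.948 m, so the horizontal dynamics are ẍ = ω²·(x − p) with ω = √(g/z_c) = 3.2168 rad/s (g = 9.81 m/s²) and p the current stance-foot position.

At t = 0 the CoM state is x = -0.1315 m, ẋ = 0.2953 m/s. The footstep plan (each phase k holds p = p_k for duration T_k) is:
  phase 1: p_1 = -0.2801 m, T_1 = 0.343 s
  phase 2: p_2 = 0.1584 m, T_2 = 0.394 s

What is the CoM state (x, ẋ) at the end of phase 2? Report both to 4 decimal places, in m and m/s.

x = 0.6074, ẋ = 1.8246

phase 1: p=-0.2801, T=0.343, ωT=1.103362, cosh=1.673019, sinh=1.341265; start (x,ẋ)=(-0.131500, 0.295300) → end (x,ẋ)=(0.091638, 1.135189)
phase 2: p=0.1584, T=0.394, ωT=1.267419, cosh=1.916616, sinh=1.635059; start (x,ẋ)=(0.091638, 1.135189) → end (x,ẋ)=(0.607445, 1.824576)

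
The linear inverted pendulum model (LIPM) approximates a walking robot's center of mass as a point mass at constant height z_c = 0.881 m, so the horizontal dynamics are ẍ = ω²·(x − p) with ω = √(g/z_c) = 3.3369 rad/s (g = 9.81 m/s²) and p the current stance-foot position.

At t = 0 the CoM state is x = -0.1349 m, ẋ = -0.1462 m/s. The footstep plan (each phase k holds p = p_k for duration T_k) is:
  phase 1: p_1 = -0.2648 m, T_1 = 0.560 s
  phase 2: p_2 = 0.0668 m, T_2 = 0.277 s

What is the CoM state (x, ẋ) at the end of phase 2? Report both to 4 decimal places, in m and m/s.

phase 1: p=-0.2648, T=0.560, ωT=1.868664, cosh=3.316982, sinh=3.162652; start (x,ẋ)=(-0.134900, -0.146200) → end (x,ẋ)=(0.027510, 0.885951)
phase 2: p=0.0668, T=0.277, ωT=0.924321, cosh=1.458479, sinh=1.061678; start (x,ẋ)=(0.027510, 0.885951) → end (x,ẋ)=(0.291374, 1.152948)

x = 0.2914, ẋ = 1.1529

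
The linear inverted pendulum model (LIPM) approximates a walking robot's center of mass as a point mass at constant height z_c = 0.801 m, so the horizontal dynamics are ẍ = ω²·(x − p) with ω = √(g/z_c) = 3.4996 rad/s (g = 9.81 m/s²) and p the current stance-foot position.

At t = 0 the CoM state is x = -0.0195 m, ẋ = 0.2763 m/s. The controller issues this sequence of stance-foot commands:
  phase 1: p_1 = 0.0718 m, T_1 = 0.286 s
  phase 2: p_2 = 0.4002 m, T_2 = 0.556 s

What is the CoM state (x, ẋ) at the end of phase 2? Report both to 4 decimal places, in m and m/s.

phase 1: p=0.0718, T=0.286, ωT=1.000886, cosh=1.544122, sinh=1.176568; start (x,ẋ)=(-0.019500, 0.276300) → end (x,ẋ)=(0.023714, 0.050712)
phase 2: p=0.4002, T=0.556, ωT=1.945778, cosh=3.570974, sinh=3.428098; start (x,ẋ)=(0.023714, 0.050712) → end (x,ẋ)=(-0.894547, -4.335603)

x = -0.8945, ẋ = -4.3356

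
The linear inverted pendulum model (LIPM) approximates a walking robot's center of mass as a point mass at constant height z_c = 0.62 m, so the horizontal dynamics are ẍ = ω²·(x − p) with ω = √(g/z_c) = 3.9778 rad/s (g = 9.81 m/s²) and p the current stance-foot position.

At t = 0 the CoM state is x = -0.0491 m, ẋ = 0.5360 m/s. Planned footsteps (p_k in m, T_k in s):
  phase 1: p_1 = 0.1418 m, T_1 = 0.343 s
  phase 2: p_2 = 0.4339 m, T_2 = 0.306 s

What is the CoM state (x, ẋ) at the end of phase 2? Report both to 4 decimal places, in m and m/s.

phase 1: p=0.1418, T=0.343, ωT=1.364385, cosh=2.084427, sinh=1.828890; start (x,ẋ)=(-0.049100, 0.536000) → end (x,ẋ)=(-0.009678, -0.271536)
phase 2: p=0.4339, T=0.306, ωT=1.217207, cosh=1.836898, sinh=1.540842; start (x,ẋ)=(-0.009678, -0.271536) → end (x,ẋ)=(-0.486090, -3.217547)

x = -0.4861, ẋ = -3.2175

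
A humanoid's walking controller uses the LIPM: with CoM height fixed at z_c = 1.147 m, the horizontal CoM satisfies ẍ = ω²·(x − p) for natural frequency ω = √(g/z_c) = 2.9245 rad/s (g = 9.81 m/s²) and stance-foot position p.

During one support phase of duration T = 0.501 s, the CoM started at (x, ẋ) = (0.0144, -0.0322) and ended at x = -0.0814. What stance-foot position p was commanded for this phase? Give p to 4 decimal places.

p = 0.0716

ωT = 2.9245·0.501 = 1.465175; cosh(ωT) = 2.279668, sinh(ωT) = 2.048630
x(T) = p + (x₀−p)·cosh(ωT) + (ẋ₀/ω)·sinh(ωT) ⇒ p·(1 − cosh) = x(T) − x₀·cosh − (ẋ₀/ω)·sinh
numerator   = -0.0814 − (0.0144)·2.279668 − (-0.0322/2.9245)·2.048630 = -0.091671
denominator = 1 − 2.279668 = -1.279668
p = -0.091671 / -1.279668 = 0.0716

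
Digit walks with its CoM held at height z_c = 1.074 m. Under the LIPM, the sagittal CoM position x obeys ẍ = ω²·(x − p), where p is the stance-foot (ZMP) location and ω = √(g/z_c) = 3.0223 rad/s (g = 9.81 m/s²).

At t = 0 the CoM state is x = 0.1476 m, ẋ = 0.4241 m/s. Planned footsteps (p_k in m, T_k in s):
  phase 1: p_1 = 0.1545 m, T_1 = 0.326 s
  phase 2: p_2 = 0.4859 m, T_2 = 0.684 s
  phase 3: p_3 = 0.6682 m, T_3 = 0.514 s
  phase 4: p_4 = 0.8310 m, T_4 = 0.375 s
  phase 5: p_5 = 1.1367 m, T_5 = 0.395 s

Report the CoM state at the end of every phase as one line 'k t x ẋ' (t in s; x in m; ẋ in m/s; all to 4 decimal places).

phase 1: p=0.1545, T=0.326, ωT=0.985270, cosh=1.525936, sinh=1.152598; start (x,ẋ)=(0.147600, 0.424100) → end (x,ẋ)=(0.305708, 0.623114)
phase 2: p=0.4859, T=0.684, ωT=2.067253, cosh=4.014809, sinh=3.888276; start (x,ẋ)=(0.305708, 0.623114) → end (x,ẋ)=(0.564116, 0.384146)
phase 3: p=0.6682, T=0.514, ωT=1.553462, cosh=2.469662, sinh=2.258148; start (x,ẋ)=(0.564116, 0.384146) → end (x,ẋ)=(0.698167, 0.238358)
phase 4: p=0.8310, T=0.375, ωT=1.133363, cosh=1.714016, sinh=1.392067; start (x,ẋ)=(0.698167, 0.238358) → end (x,ẋ)=(0.713109, -0.150314)
phase 5: p=1.1367, T=0.395, ωT=1.193809, cosh=1.801344, sinh=1.498280; start (x,ẋ)=(0.713109, -0.150314) → end (x,ẋ)=(0.299150, -2.188894)

1 0.3260 0.3057 0.6231
2 1.0100 0.5641 0.3841
3 1.5240 0.6982 0.2384
4 1.8990 0.7131 -0.1503
5 2.2940 0.2991 -2.1889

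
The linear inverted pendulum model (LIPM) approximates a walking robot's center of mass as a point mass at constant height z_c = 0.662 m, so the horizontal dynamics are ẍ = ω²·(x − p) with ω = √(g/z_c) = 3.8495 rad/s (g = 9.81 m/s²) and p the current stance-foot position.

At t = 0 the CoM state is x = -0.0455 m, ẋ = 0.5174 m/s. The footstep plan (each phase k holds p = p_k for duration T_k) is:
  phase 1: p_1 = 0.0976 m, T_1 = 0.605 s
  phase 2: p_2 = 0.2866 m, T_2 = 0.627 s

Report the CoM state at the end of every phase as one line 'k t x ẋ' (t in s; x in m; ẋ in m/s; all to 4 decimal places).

phase 1: p=0.0976, T=0.605, ωT=2.328947, cosh=5.182264, sinh=5.084866; start (x,ẋ)=(-0.045500, 0.517400) → end (x,ẋ)=(0.039460, -0.119763)
phase 2: p=0.2866, T=0.627, ωT=2.413636, cosh=5.632006, sinh=5.542517; start (x,ẋ)=(0.039460, -0.119763) → end (x,ẋ)=(-1.277730, -5.947469)

1 0.6050 0.0395 -0.1198
2 1.2320 -1.2777 -5.9475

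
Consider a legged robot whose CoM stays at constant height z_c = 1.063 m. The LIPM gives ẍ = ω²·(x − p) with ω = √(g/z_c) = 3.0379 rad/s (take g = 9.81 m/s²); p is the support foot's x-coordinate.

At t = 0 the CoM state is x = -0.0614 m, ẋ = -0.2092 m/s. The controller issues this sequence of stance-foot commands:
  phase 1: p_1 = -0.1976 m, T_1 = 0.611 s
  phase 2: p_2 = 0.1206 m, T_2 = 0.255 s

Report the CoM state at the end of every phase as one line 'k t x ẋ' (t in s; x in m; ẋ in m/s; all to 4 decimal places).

phase 1: p=-0.1976, T=0.611, ωT=1.856157, cosh=3.277685, sinh=3.121413; start (x,ẋ)=(-0.061400, -0.209200) → end (x,ẋ)=(0.033870, 0.605830)
phase 2: p=0.1206, T=0.255, ωT=0.774664, cosh=1.315361, sinh=0.854503; start (x,ẋ)=(0.033870, 0.605830) → end (x,ẋ)=(0.176927, 0.571743)

1 0.6110 0.0339 0.6058
2 0.8660 0.1769 0.5717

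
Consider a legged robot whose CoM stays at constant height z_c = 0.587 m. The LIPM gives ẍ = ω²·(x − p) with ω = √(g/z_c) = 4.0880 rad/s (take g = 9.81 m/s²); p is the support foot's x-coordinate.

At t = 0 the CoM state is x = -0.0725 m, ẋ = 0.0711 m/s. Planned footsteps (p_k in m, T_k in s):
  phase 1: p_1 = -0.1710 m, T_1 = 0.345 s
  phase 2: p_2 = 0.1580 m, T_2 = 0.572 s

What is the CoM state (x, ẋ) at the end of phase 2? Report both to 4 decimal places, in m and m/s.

phase 1: p=-0.1710, T=0.345, ωT=1.410360, cosh=2.170743, sinh=1.926687; start (x,ẋ)=(-0.072500, 0.071100) → end (x,ẋ)=(0.076328, 0.930155)
phase 2: p=0.1580, T=0.572, ωT=2.338336, cosh=5.230232, sinh=5.133744; start (x,ẋ)=(0.076328, 0.930155) → end (x,ẋ)=(0.898932, 3.150894)

x = 0.8989, ẋ = 3.1509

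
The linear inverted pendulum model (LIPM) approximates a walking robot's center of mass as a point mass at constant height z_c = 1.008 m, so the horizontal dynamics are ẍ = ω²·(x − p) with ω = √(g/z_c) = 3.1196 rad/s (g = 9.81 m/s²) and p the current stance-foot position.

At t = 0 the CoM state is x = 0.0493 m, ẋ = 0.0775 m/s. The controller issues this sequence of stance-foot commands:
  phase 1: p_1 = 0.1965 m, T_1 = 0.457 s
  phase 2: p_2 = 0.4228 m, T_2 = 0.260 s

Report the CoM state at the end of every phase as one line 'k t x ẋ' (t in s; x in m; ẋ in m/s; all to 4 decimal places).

phase 1: p=0.1965, T=0.457, ωT=1.425657, cosh=2.200471, sinh=1.960120; start (x,ẋ)=(0.049300, 0.077500) → end (x,ẋ)=(-0.078714, -0.729561)
phase 2: p=0.4228, T=0.260, ωT=0.811096, cosh=1.347372, sinh=0.903001; start (x,ẋ)=(-0.078714, -0.729561) → end (x,ẋ)=(-0.464105, -2.395756)

1 0.4570 -0.0787 -0.7296
2 0.7170 -0.4641 -2.3958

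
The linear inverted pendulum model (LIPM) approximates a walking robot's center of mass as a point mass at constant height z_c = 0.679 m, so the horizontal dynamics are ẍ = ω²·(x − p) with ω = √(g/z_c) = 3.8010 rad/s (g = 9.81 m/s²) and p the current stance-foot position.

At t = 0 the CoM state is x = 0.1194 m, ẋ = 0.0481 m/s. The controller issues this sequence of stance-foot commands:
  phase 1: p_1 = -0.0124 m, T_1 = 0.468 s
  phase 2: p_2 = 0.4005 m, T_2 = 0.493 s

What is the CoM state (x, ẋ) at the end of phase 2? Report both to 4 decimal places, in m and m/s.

phase 1: p=-0.0124, T=0.468, ωT=1.778868, cosh=3.045988, sinh=2.877159; start (x,ẋ)=(0.119400, 0.048100) → end (x,ẋ)=(0.425470, 1.587888)
phase 2: p=0.4005, T=0.493, ωT=1.873893, cosh=3.333565, sinh=3.180040; start (x,ẋ)=(0.425470, 1.587888) → end (x,ẋ)=(1.812219, 5.595153)

x = 1.8122, ẋ = 5.5952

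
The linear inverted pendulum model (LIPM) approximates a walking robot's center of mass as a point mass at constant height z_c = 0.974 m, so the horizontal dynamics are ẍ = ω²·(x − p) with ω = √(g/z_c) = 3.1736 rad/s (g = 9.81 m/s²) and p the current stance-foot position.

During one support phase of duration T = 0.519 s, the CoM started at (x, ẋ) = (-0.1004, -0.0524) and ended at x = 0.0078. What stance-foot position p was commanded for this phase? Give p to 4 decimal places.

p = -0.1887

ωT = 3.1736·0.519 = 1.647098; cosh(ωT) = 2.692251, sinh(ωT) = 2.499643
x(T) = p + (x₀−p)·cosh(ωT) + (ẋ₀/ω)·sinh(ωT) ⇒ p·(1 − cosh) = x(T) − x₀·cosh − (ẋ₀/ω)·sinh
numerator   = 0.0078 − (-0.1004)·2.692251 − (-0.0524/3.1736)·2.499643 = 0.319374
denominator = 1 − 2.692251 = -1.692251
p = 0.319374 / -1.692251 = -0.1887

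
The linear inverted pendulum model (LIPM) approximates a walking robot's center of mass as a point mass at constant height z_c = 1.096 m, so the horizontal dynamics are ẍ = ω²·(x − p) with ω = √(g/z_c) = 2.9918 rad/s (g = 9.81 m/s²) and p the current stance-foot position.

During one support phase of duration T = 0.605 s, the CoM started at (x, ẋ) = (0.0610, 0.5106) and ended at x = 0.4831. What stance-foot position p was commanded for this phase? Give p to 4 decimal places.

p = 0.1010

ωT = 2.9918·0.605 = 1.810039; cosh(ωT) = 3.137167, sinh(ωT) = 2.973519
x(T) = p + (x₀−p)·cosh(ωT) + (ẋ₀/ω)·sinh(ωT) ⇒ p·(1 − cosh) = x(T) − x₀·cosh − (ẋ₀/ω)·sinh
numerator   = 0.4831 − (0.0610)·3.137167 − (0.5106/2.9918)·2.973519 = -0.215747
denominator = 1 − 3.137167 = -2.137167
p = -0.215747 / -2.137167 = 0.1010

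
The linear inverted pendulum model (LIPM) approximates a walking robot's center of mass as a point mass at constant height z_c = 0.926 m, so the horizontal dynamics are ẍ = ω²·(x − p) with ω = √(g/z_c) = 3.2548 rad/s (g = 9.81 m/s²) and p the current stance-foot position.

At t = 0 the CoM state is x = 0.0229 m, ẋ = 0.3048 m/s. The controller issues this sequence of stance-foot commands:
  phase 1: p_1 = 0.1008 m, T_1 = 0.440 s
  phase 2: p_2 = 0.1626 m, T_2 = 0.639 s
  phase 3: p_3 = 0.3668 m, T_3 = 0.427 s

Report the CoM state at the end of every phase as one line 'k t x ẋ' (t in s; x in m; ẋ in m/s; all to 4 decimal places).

phase 1: p=0.1008, T=0.440, ωT=1.432112, cosh=2.213169, sinh=1.974365; start (x,ẋ)=(0.022900, 0.304800) → end (x,ẋ)=(0.113286, 0.173976)
phase 2: p=0.1626, T=0.639, ωT=2.079817, cosh=4.063979, sinh=3.939026; start (x,ẋ)=(0.113286, 0.173976) → end (x,ẋ)=(0.172739, 0.074794)
phase 3: p=0.3668, T=0.427, ωT=1.389800, cosh=2.131585, sinh=1.882460; start (x,ẋ)=(0.172739, 0.074794) → end (x,ẋ)=(-0.003601, -1.029592)

1 0.4400 0.1133 0.1740
2 1.0790 0.1727 0.0748
3 1.5060 -0.0036 -1.0296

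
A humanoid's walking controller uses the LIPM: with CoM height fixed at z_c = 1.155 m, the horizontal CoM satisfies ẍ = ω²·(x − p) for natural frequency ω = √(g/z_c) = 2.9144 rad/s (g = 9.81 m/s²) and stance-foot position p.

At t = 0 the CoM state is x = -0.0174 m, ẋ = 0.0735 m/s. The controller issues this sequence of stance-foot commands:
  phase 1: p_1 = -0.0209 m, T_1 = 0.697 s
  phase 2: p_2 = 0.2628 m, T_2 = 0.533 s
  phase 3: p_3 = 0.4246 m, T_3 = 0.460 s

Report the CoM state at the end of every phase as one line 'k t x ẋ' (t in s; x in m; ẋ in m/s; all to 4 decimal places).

1 0.6970 0.0872 0.3232
2 1.2300 0.0795 -0.3576
3 1.6900 -0.4984 -2.5203

phase 1: p=-0.0209, T=0.697, ωT=2.031337, cosh=3.877716, sinh=3.746556; start (x,ẋ)=(-0.017400, 0.073500) → end (x,ẋ)=(0.087159, 0.323228)
phase 2: p=0.2628, T=0.533, ωT=1.553375, cosh=2.469466, sinh=2.257933; start (x,ẋ)=(0.087159, 0.323228) → end (x,ẋ)=(0.079481, -0.357610)
phase 3: p=0.4246, T=0.460, ωT=1.340624, cosh=2.041555, sinh=1.779873; start (x,ẋ)=(0.079481, -0.357610) → end (x,ẋ)=(-0.498377, -2.520302)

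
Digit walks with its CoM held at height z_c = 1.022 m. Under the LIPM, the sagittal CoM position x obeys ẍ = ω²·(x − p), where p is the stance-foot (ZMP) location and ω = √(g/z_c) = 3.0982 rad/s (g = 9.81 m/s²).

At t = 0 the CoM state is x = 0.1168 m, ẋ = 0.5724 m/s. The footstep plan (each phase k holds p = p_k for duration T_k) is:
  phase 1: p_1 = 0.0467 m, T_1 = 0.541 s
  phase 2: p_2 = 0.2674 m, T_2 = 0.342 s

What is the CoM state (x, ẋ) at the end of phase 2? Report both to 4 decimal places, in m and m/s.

phase 1: p=0.0467, T=0.541, ωT=1.676126, cosh=2.765954, sinh=2.578857; start (x,ẋ)=(0.116800, 0.572400) → end (x,ẋ)=(0.717043, 2.143318)
phase 2: p=0.2674, T=0.342, ωT=1.059584, cosh=1.615886, sinh=1.269286; start (x,ẋ)=(0.717043, 2.143318) → end (x,ẋ)=(1.872058, 5.231581)

x = 1.8721, ẋ = 5.2316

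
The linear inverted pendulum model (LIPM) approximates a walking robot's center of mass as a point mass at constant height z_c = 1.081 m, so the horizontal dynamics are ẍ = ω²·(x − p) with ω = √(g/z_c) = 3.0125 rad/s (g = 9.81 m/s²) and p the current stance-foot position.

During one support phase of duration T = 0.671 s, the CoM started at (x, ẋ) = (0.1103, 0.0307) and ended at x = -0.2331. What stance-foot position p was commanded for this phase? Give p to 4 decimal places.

p = 0.2445

ωT = 3.0125·0.671 = 2.021388; cosh(ωT) = 3.840632, sinh(ωT) = 3.708160
x(T) = p + (x₀−p)·cosh(ωT) + (ẋ₀/ω)·sinh(ωT) ⇒ p·(1 − cosh) = x(T) − x₀·cosh − (ẋ₀/ω)·sinh
numerator   = -0.2331 − (0.1103)·3.840632 − (0.0307/3.0125)·3.708160 = -0.694511
denominator = 1 − 3.840632 = -2.840632
p = -0.694511 / -2.840632 = 0.2445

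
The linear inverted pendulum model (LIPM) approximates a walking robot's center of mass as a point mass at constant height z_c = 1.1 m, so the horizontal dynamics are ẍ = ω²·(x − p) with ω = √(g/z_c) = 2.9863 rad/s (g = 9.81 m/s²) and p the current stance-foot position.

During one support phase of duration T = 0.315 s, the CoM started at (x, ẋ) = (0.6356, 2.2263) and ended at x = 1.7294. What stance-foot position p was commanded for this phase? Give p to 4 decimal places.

p = 0.0381

ωT = 2.9863·0.315 = 0.940685; cosh(ωT) = 1.476047, sinh(ωT) = 1.085687
x(T) = p + (x₀−p)·cosh(ωT) + (ẋ₀/ω)·sinh(ωT) ⇒ p·(1 − cosh) = x(T) − x₀·cosh − (ẋ₀/ω)·sinh
numerator   = 1.7294 − (0.6356)·1.476047 − (2.2263/2.9863)·1.085687 = -0.018160
denominator = 1 − 1.476047 = -0.476047
p = -0.018160 / -0.476047 = 0.0381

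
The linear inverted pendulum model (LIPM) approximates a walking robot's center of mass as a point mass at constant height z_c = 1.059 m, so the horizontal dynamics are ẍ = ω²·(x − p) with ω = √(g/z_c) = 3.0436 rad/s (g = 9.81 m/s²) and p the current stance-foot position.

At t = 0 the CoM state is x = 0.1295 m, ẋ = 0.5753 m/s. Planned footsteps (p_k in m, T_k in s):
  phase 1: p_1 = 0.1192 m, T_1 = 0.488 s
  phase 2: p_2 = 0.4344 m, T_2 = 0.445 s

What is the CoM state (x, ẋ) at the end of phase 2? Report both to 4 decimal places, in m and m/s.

phase 1: p=0.1192, T=0.488, ωT=1.485277, cosh=2.321314, sinh=2.094874; start (x,ẋ)=(0.129500, 0.575300) → end (x,ẋ)=(0.539082, 1.401124)
phase 2: p=0.4344, T=0.445, ωT=1.354402, cosh=2.066272, sinh=1.808171; start (x,ẋ)=(0.539082, 1.401124) → end (x,ẋ)=(1.483094, 3.471204)

x = 1.4831, ẋ = 3.4712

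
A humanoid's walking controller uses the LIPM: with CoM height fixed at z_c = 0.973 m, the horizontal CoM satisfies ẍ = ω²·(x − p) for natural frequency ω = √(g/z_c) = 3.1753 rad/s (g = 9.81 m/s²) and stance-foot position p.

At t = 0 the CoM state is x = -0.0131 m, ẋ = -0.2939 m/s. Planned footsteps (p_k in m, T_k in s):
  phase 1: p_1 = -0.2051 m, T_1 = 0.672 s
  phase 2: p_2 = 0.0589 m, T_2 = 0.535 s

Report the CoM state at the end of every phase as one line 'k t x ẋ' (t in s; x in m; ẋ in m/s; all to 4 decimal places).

phase 1: p=-0.2051, T=0.672, ωT=2.133802, cosh=4.282652, sinh=4.164266; start (x,ẋ)=(-0.013100, -0.293900) → end (x,ẋ)=(0.231732, 1.280105)
phase 2: p=0.0589, T=0.535, ωT=1.698786, cosh=2.825104, sinh=2.642199; start (x,ẋ)=(0.231732, 1.280105) → end (x,ẋ)=(1.612357, 5.066454)

1 0.6720 0.2317 1.2801
2 1.2070 1.6124 5.0665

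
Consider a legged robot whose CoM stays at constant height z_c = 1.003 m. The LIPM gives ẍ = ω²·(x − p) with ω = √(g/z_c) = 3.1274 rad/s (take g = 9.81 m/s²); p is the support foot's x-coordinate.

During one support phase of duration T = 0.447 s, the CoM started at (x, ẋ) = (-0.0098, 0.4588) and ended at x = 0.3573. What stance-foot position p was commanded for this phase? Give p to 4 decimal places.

p = -0.0869

ωT = 3.1274·0.447 = 1.397948; cosh(ωT) = 2.146995, sinh(ωT) = 1.899891
x(T) = p + (x₀−p)·cosh(ωT) + (ẋ₀/ω)·sinh(ωT) ⇒ p·(1 − cosh) = x(T) − x₀·cosh − (ẋ₀/ω)·sinh
numerator   = 0.3573 − (-0.0098)·2.146995 − (0.4588/3.1274)·1.899891 = 0.099620
denominator = 1 − 2.146995 = -1.146995
p = 0.099620 / -1.146995 = -0.0869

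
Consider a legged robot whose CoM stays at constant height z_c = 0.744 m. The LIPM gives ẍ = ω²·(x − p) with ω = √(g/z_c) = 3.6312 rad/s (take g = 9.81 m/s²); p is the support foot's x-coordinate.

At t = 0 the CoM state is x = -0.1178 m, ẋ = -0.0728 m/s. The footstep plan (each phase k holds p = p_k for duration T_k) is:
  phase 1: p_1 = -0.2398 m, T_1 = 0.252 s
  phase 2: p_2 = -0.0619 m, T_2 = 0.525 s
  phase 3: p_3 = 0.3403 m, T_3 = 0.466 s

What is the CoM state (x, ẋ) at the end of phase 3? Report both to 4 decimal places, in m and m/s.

x = 0.6103, ẋ = 1.2612

phase 1: p=-0.2398, T=0.252, ωT=0.915062, cosh=1.448711, sinh=1.048220; start (x,ẋ)=(-0.117800, -0.072800) → end (x,ẋ)=(-0.084072, 0.358902)
phase 2: p=-0.0619, T=0.525, ωT=1.906380, cosh=3.438652, sinh=3.290035; start (x,ẋ)=(-0.084072, 0.358902) → end (x,ẋ)=(0.187038, 0.969250)
phase 3: p=0.3403, T=0.466, ωT=1.692139, cosh=2.807606, sinh=2.623481; start (x,ẋ)=(0.187038, 0.969250) → end (x,ẋ)=(0.610268, 1.261243)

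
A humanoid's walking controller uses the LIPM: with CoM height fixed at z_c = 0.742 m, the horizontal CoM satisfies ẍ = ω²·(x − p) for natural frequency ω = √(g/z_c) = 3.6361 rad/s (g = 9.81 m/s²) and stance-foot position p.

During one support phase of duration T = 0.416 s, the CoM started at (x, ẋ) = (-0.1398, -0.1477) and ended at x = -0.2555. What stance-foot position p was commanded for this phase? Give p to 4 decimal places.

ωT = 3.6361·0.416 = 1.512618; cosh(ωT) = 2.379464, sinh(ωT) = 2.159132
x(T) = p + (x₀−p)·cosh(ωT) + (ẋ₀/ω)·sinh(ωT) ⇒ p·(1 − cosh) = x(T) − x₀·cosh − (ẋ₀/ω)·sinh
numerator   = -0.2555 − (-0.1398)·2.379464 − (-0.1477/3.6361)·2.159132 = 0.164854
denominator = 1 − 2.379464 = -1.379464
p = 0.164854 / -1.379464 = -0.1195

p = -0.1195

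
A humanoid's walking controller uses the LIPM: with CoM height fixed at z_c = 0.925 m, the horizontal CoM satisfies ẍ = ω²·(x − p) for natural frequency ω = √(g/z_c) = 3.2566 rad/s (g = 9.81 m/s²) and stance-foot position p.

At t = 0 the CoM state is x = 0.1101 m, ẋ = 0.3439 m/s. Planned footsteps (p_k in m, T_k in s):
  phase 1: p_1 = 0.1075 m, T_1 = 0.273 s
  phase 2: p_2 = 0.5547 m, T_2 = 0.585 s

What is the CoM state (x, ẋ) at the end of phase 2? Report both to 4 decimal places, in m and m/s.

phase 1: p=0.1075, T=0.273, ωT=0.889052, cosh=1.421934, sinh=1.010888; start (x,ẋ)=(0.110100, 0.343900) → end (x,ẋ)=(0.217948, 0.497562)
phase 2: p=0.5547, T=0.585, ωT=1.905111, cosh=3.434480, sinh=3.285674; start (x,ẋ)=(0.217948, 0.497562) → end (x,ẋ)=(-0.099864, -1.894423)

x = -0.0999, ẋ = -1.8944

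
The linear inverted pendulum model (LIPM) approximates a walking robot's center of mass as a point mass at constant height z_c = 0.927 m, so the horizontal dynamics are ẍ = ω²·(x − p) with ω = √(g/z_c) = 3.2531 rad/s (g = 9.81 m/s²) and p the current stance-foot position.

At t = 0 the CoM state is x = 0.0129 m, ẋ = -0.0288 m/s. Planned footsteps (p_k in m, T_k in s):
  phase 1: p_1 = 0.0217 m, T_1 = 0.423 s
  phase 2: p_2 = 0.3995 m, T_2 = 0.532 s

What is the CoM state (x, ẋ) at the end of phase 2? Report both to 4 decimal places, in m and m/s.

x = -0.8974, ẋ = -4.0013

phase 1: p=0.0217, T=0.423, ωT=1.376061, cosh=2.105924, sinh=1.853353; start (x,ẋ)=(0.012900, -0.028800) → end (x,ẋ)=(-0.013240, -0.113707)
phase 2: p=0.3995, T=0.532, ωT=1.730649, cosh=2.910743, sinh=2.733574; start (x,ẋ)=(-0.013240, -0.113707) → end (x,ẋ)=(-0.897428, -4.001300)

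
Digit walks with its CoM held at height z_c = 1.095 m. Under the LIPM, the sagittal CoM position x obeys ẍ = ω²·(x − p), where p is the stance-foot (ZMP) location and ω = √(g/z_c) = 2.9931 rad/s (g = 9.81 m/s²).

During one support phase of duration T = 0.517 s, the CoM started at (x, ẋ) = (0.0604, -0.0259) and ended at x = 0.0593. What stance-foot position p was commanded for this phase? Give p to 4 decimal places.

ωT = 2.9931·0.517 = 1.547433; cosh(ωT) = 2.456092, sinh(ωT) = 2.243298
x(T) = p + (x₀−p)·cosh(ωT) + (ẋ₀/ω)·sinh(ωT) ⇒ p·(1 − cosh) = x(T) − x₀·cosh − (ẋ₀/ω)·sinh
numerator   = 0.0593 − (0.0604)·2.456092 − (-0.0259/2.9931)·2.243298 = -0.069636
denominator = 1 − 2.456092 = -1.456092
p = -0.069636 / -1.456092 = 0.0478

p = 0.0478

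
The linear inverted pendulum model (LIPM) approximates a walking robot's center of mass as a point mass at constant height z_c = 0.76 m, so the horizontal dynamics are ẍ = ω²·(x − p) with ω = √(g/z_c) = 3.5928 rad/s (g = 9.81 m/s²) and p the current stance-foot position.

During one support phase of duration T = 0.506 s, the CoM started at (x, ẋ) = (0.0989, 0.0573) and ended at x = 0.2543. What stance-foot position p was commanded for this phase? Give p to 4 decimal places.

p = 0.0491

ωT = 3.5928·0.506 = 1.817957; cosh(ωT) = 3.160809, sinh(ωT) = 2.998452
x(T) = p + (x₀−p)·cosh(ωT) + (ẋ₀/ω)·sinh(ωT) ⇒ p·(1 − cosh) = x(T) − x₀·cosh − (ẋ₀/ω)·sinh
numerator   = 0.2543 − (0.0989)·3.160809 − (0.0573/3.5928)·2.998452 = -0.106125
denominator = 1 − 3.160809 = -2.160809
p = -0.106125 / -2.160809 = 0.0491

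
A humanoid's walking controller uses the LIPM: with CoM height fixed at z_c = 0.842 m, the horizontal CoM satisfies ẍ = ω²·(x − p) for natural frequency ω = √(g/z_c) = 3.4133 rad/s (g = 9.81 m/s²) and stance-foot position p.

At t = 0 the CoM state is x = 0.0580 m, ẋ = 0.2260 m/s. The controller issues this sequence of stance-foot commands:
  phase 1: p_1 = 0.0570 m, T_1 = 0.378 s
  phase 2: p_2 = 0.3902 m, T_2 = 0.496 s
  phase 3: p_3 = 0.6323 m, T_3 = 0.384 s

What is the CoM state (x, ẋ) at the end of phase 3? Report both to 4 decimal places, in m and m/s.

phase 1: p=0.0570, T=0.378, ωT=1.290227, cosh=1.954410, sinh=1.679202; start (x,ẋ)=(0.058000, 0.226000) → end (x,ẋ)=(0.170137, 0.447428)
phase 2: p=0.3902, T=0.496, ωT=1.692997, cosh=2.809857, sinh=2.625889; start (x,ẋ)=(0.170137, 0.447428) → end (x,ẋ)=(0.116066, -0.715203)
phase 3: p=0.6323, T=0.384, ωT=1.310707, cosh=1.989212, sinh=1.719583; start (x,ẋ)=(0.116066, -0.715203) → end (x,ẋ)=(-0.754910, -4.452701)

x = -0.7549, ẋ = -4.4527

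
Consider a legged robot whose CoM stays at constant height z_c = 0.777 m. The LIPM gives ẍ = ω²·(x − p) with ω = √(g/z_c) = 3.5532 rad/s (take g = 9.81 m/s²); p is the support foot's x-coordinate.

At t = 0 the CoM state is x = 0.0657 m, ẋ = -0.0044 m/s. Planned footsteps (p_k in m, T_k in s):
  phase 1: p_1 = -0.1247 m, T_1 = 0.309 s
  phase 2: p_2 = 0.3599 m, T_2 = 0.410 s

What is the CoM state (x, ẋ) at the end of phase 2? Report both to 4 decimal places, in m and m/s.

x = 0.4880, ẋ = 0.8033

phase 1: p=-0.1247, T=0.309, ωT=1.097939, cosh=1.665769, sinh=1.332211; start (x,ẋ)=(0.065700, -0.004400) → end (x,ẋ)=(0.190813, 0.893950)
phase 2: p=0.3599, T=0.410, ωT=1.456812, cosh=2.262616, sinh=2.029638; start (x,ẋ)=(0.190813, 0.893950) → end (x,ẋ)=(0.487958, 0.803258)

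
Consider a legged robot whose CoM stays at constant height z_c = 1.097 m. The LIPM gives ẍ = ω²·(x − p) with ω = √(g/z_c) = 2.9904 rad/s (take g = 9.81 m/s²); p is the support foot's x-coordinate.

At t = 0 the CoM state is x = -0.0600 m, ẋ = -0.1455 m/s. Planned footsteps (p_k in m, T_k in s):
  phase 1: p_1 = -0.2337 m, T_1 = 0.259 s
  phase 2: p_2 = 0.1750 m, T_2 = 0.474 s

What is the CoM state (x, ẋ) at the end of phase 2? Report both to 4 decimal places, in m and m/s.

phase 1: p=-0.2337, T=0.259, ωT=0.774514, cosh=1.315232, sinh=0.854304; start (x,ẋ)=(-0.060000, -0.145500) → end (x,ẋ)=(-0.046811, 0.252387)
phase 2: p=0.1750, T=0.474, ωT=1.417450, cosh=2.184457, sinh=1.942126; start (x,ẋ)=(-0.046811, 0.252387) → end (x,ẋ)=(-0.145623, -0.736890)

x = -0.1456, ẋ = -0.7369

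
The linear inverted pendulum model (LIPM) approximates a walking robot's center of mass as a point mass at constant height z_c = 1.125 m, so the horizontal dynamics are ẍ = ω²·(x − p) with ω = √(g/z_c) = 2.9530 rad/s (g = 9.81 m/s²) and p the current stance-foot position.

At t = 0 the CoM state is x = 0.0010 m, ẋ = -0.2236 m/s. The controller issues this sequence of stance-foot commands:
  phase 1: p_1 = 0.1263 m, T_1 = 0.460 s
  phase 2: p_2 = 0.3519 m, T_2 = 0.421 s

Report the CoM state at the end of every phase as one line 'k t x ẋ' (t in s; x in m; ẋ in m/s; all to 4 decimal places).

phase 1: p=0.1263, T=0.460, ωT=1.358380, cosh=2.073482, sinh=1.816405; start (x,ẋ)=(0.001000, -0.223600) → end (x,ẋ)=(-0.271045, -1.135720)
phase 2: p=0.3519, T=0.421, ωT=1.243213, cosh=1.877595, sinh=1.589139; start (x,ẋ)=(-0.271045, -1.135720) → end (x,ẋ)=(-1.428919, -5.055733)

1 0.4600 -0.2710 -1.1357
2 0.8810 -1.4289 -5.0557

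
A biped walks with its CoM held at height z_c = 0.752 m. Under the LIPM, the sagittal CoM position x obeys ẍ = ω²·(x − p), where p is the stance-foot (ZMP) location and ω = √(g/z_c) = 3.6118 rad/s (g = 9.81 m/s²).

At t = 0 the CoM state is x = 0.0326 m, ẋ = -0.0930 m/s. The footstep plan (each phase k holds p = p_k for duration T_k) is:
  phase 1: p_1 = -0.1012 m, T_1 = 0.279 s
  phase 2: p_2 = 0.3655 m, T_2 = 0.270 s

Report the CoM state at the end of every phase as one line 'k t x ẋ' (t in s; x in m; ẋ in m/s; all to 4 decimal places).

phase 1: p=-0.1012, T=0.279, ωT=1.007692, cosh=1.552166, sinh=1.187106; start (x,ẋ)=(0.032600, -0.093000) → end (x,ẋ)=(0.075913, 0.429328)
phase 2: p=0.3655, T=0.270, ωT=0.975186, cosh=1.514391, sinh=1.137269; start (x,ẋ)=(0.075913, 0.429328) → end (x,ẋ)=(0.062137, -0.539333)

1 0.2790 0.0759 0.4293
2 0.5490 0.0621 -0.5393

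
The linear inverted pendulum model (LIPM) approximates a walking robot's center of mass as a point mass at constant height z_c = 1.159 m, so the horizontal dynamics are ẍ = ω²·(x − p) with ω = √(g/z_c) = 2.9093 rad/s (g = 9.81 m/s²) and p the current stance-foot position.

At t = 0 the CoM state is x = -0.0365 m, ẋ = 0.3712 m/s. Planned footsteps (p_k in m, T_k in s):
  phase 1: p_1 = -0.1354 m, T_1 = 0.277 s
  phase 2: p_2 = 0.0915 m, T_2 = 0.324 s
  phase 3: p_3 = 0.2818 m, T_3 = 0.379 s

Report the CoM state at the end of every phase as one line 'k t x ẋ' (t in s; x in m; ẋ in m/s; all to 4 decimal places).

1 0.2770 0.1117 0.7562
2 0.6010 0.4043 1.1818
3 0.9800 1.0310 2.4536

phase 1: p=-0.1354, T=0.277, ωT=0.805876, cosh=1.342677, sinh=0.895980; start (x,ẋ)=(-0.036500, 0.371200) → end (x,ẋ)=(0.111710, 0.756202)
phase 2: p=0.0915, T=0.324, ωT=0.942613, cosh=1.478144, sinh=1.088536; start (x,ẋ)=(0.111710, 0.756202) → end (x,ẋ)=(0.404311, 1.181777)
phase 3: p=0.2818, T=0.379, ωT=1.102625, cosh=1.672030, sinh=1.340031; start (x,ẋ)=(0.404311, 1.181777) → end (x,ẋ)=(1.030972, 2.453582)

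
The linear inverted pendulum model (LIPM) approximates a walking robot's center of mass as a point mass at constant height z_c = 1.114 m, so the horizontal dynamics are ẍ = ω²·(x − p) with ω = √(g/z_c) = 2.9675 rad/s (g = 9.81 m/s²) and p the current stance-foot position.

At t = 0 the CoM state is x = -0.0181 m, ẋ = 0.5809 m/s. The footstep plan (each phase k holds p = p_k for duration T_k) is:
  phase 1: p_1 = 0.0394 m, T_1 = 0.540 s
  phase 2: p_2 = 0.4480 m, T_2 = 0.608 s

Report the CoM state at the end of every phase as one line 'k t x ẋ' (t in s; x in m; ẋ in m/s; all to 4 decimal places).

phase 1: p=0.0394, T=0.540, ωT=1.602450, cosh=2.583292, sinh=2.381890; start (x,ẋ)=(-0.018100, 0.580900) → end (x,ẋ)=(0.357125, 1.094210)
phase 2: p=0.4480, T=0.608, ωT=1.804240, cosh=3.119976, sinh=2.955376; start (x,ẋ)=(0.357125, 1.094210) → end (x,ẋ)=(1.254212, 2.616928)

1 0.5400 0.3571 1.0942
2 1.1480 1.2542 2.6169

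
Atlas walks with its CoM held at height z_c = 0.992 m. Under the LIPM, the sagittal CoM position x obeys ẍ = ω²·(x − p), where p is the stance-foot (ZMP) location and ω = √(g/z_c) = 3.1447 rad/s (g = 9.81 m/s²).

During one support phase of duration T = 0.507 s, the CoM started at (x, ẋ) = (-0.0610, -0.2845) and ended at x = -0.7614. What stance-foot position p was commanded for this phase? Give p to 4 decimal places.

ωT = 3.1447·0.507 = 1.594363; cosh(ωT) = 2.564114, sinh(ωT) = 2.361076
x(T) = p + (x₀−p)·cosh(ωT) + (ẋ₀/ω)·sinh(ωT) ⇒ p·(1 − cosh) = x(T) − x₀·cosh − (ẋ₀/ω)·sinh
numerator   = -0.7614 − (-0.0610)·2.564114 − (-0.2845/3.1447)·2.361076 = -0.391383
denominator = 1 − 2.564114 = -1.564114
p = -0.391383 / -1.564114 = 0.2502

p = 0.2502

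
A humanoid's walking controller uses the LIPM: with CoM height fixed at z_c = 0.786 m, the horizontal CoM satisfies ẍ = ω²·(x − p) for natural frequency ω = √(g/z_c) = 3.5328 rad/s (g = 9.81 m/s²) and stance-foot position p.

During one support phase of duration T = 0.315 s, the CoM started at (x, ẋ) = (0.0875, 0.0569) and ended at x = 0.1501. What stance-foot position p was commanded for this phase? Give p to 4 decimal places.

ωT = 3.5328·0.315 = 1.112832; cosh(ωT) = 1.685795, sinh(ωT) = 1.357168
x(T) = p + (x₀−p)·cosh(ωT) + (ẋ₀/ω)·sinh(ωT) ⇒ p·(1 − cosh) = x(T) − x₀·cosh − (ẋ₀/ω)·sinh
numerator   = 0.1501 − (0.0875)·1.685795 − (0.0569/3.5328)·1.357168 = -0.019266
denominator = 1 − 1.685795 = -0.685795
p = -0.019266 / -0.685795 = 0.0281

p = 0.0281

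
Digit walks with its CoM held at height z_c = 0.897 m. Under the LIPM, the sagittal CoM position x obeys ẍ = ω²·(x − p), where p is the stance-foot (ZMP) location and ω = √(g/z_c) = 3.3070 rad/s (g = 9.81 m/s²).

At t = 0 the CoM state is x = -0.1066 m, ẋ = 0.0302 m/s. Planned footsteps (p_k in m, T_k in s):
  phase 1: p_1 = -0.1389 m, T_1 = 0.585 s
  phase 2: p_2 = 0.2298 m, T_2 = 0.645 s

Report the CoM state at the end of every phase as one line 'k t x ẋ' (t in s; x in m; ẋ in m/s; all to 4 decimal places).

phase 1: p=-0.1389, T=0.585, ωT=1.934595, cosh=3.532862, sinh=3.388379; start (x,ẋ)=(-0.106600, 0.030200) → end (x,ẋ)=(0.006155, 0.468626)
phase 2: p=0.2298, T=0.645, ωT=2.133015, cosh=4.279378, sinh=4.160898; start (x,ẋ)=(0.006155, 0.468626) → end (x,ẋ)=(-0.137634, -1.071954)

1 0.5850 0.0062 0.4686
2 1.2300 -0.1376 -1.0720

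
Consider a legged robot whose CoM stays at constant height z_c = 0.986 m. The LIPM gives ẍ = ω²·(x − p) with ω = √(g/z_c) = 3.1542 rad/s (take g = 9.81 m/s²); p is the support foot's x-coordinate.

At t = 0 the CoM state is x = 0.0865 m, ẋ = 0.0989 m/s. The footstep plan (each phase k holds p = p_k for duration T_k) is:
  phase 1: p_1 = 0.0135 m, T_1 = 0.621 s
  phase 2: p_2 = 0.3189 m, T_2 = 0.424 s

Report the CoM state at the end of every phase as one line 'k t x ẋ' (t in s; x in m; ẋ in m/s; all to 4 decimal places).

1 0.6210 0.3864 1.1577
2 1.0450 1.1072 2.7344

phase 1: p=0.0135, T=0.621, ωT=1.958758, cosh=3.615775, sinh=3.474742; start (x,ẋ)=(0.086500, 0.098900) → end (x,ẋ)=(0.386402, 1.157682)
phase 2: p=0.3189, T=0.424, ωT=1.337381, cosh=2.035793, sinh=1.773261; start (x,ẋ)=(0.386402, 1.157682) → end (x,ẋ)=(1.107158, 2.734356)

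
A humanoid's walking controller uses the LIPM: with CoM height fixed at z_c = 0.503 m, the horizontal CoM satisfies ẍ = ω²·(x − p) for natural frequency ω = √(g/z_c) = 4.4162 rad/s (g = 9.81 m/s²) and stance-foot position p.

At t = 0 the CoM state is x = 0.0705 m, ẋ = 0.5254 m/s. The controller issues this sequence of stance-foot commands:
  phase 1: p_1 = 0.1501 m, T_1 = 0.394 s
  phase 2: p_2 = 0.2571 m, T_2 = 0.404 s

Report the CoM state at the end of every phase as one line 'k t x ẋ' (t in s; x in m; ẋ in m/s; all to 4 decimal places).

phase 1: p=0.1501, T=0.394, ωT=1.739983, cosh=2.936384, sinh=2.760861; start (x,ẋ)=(0.070500, 0.525400) → end (x,ẋ)=(0.244826, 0.572252)
phase 2: p=0.2571, T=0.404, ωT=1.784145, cosh=3.061213, sinh=2.893272; start (x,ẋ)=(0.244826, 0.572252) → end (x,ẋ)=(0.594439, 1.594962)

1 0.3940 0.2448 0.5723
2 0.7980 0.5944 1.5950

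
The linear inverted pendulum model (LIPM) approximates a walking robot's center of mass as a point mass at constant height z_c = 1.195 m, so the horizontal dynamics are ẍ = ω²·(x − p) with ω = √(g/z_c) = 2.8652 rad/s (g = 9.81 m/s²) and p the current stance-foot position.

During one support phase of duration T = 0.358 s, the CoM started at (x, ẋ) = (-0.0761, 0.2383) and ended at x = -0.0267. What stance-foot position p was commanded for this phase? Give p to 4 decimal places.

p = 0.0140

ωT = 2.8652·0.358 = 1.025742; cosh(ωT) = 1.573847, sinh(ωT) = 1.215316
x(T) = p + (x₀−p)·cosh(ωT) + (ẋ₀/ω)·sinh(ωT) ⇒ p·(1 − cosh) = x(T) − x₀·cosh − (ẋ₀/ω)·sinh
numerator   = -0.0267 − (-0.0761)·1.573847 − (0.2383/2.8652)·1.215316 = -0.008009
denominator = 1 − 1.573847 = -0.573847
p = -0.008009 / -0.573847 = 0.0140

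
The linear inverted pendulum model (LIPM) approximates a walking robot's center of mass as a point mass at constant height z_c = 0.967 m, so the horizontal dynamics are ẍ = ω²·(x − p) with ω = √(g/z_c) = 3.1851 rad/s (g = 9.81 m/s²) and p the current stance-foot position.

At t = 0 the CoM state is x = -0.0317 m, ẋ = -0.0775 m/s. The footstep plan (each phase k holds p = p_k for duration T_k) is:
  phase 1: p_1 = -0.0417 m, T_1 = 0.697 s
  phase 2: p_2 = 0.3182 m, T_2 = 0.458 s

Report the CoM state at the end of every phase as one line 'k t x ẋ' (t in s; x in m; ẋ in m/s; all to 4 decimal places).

phase 1: p=-0.0417, T=0.697, ωT=2.220015, cosh=4.658037, sinh=4.549429; start (x,ẋ)=(-0.031700, -0.077500) → end (x,ẋ)=(-0.105817, -0.216094)
phase 2: p=0.3182, T=0.458, ωT=1.458776, cosh=2.266606, sinh=2.034085; start (x,ẋ)=(-0.105817, -0.216094) → end (x,ẋ)=(-0.780882, -3.236904)

1 0.6970 -0.1058 -0.2161
2 1.1550 -0.7809 -3.2369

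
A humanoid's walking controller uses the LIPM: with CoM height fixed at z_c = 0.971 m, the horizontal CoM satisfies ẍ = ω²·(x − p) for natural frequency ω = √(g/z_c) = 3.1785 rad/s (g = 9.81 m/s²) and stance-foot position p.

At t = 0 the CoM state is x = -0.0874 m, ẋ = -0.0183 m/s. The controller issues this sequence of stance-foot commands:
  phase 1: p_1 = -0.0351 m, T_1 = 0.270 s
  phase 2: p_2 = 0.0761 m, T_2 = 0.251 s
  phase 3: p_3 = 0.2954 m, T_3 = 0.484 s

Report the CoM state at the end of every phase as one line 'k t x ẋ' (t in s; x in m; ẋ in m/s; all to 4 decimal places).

phase 1: p=-0.0351, T=0.270, ωT=0.858195, cosh=1.391413, sinh=0.967486; start (x,ẋ)=(-0.087400, -0.018300) → end (x,ẋ)=(-0.113441, -0.186293)
phase 2: p=0.0761, T=0.251, ωT=0.797803, cosh=1.335487, sinh=0.885170; start (x,ẋ)=(-0.113441, -0.186293) → end (x,ẋ)=(-0.228910, -0.782069)
phase 3: p=0.2954, T=0.484, ωT=1.538394, cosh=2.435915, sinh=2.221190; start (x,ẋ)=(-0.228910, -0.782069) → end (x,ẋ)=(-1.528298, -5.606710)

1 0.2700 -0.1134 -0.1863
2 0.5210 -0.2289 -0.7821
3 1.0050 -1.5283 -5.6067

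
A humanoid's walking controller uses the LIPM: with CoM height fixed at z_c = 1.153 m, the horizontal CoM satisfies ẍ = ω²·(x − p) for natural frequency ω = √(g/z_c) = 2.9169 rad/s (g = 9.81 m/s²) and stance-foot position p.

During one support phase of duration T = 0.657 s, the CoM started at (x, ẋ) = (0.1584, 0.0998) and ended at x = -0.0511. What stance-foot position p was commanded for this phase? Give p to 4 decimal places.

p = 0.2892

ωT = 2.9169·0.657 = 1.916403; cosh(ωT) = 3.471802, sinh(ωT) = 3.324667
x(T) = p + (x₀−p)·cosh(ωT) + (ẋ₀/ω)·sinh(ωT) ⇒ p·(1 − cosh) = x(T) − x₀·cosh − (ẋ₀/ω)·sinh
numerator   = -0.0511 − (0.1584)·3.471802 − (0.0998/2.9169)·3.324667 = -0.714785
denominator = 1 − 3.471802 = -2.471802
p = -0.714785 / -2.471802 = 0.2892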